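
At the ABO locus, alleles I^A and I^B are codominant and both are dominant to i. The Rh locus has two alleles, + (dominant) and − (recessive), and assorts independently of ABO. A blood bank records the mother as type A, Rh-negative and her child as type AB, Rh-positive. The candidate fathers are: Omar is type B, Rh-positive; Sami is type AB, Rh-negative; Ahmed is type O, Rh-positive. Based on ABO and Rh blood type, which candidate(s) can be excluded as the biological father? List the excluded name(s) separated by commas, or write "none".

Sami, Ahmed

A candidate is excluded only if no genotype consistent with his phenotype could produce a type AB, Rh-positive child with a type A, Rh-negative mother.
Sami (type AB, Rh-): no genotype consistent with that phenotype can produce a type-AB Rh+ child with a type-A mother.
Ahmed (type O, Rh+): no genotype consistent with that phenotype can produce a type-AB Rh+ child with a type-A mother.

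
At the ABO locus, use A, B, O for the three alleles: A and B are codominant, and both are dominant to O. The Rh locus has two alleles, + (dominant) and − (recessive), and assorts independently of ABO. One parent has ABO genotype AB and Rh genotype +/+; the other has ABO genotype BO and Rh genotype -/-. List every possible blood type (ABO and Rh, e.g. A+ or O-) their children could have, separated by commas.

Gametes from AB × BO give offspring ABO genotypes AB, AO, BB, BO, i.e. phenotypes A, B, AB.
Rh cross +/+ × -/- → phenotypes Rh+.
Combining independently: A+, B+, AB+.

A+, B+, AB+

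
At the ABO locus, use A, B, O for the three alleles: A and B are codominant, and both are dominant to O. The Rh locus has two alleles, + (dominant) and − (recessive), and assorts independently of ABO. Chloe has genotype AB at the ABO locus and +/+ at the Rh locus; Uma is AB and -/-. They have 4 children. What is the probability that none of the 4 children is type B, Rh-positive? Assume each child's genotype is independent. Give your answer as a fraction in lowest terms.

81/256

ABO cross AB × AB → 1/4 A, 1/4 B, 1/2 AB.
Rh cross +/+ × -/- → 1 Rh+; so P(type B, Rh-positive) = 1/4 × 1 = 1/4 per child.
P(not type B, Rh-positive) = 3/4 for one child; (3/4)^4 = 81/256.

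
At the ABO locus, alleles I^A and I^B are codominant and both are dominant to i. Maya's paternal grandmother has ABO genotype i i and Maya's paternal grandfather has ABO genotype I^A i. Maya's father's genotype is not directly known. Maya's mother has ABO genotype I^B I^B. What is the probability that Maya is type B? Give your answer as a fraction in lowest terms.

3/4

Maya's father's ABO genotype from i i × I^A i: 1/2 I^A i, 1/2 i i.
Crossing each possibility with the mother I^B I^B and summing P(type B): 1/2·1/2 + 1/2·1 = 3/4.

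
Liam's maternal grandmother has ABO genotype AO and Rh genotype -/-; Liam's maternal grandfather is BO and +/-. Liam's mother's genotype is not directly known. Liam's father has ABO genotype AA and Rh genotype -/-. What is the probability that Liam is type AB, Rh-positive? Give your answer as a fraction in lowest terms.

Liam's mother's ABO genotype from AO × BO: 1/4 AB, 1/4 AO, 1/4 BO, 1/4 OO.
Crossing each possibility with the father AA and summing P(type AB): 1/4·1/2 + 1/4·0 + 1/4·1/2 + 1/4·0 = 1/4.
Similarly for Rh via the mother's Rh distribution: P(Rh+) = 1/4.
Independent loci: 1/4 × 1/4 = 1/16.

1/16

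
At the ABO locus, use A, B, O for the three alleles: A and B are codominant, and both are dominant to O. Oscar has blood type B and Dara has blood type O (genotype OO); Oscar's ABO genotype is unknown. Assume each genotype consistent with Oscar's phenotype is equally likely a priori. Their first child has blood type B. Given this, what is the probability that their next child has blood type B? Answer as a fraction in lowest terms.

Possible genotypes: Oscar ∈ {BB, BO}; Dara ∈ {OO}.
Weight each parental genotype pair by prior × P(type-B child):
  BB × OO: posterior weight 2/3; P(next child type B) = 1.
  BO × OO: posterior weight 1/3; P(next child type B) = 1/2.
Weighted sum = 5/6.

5/6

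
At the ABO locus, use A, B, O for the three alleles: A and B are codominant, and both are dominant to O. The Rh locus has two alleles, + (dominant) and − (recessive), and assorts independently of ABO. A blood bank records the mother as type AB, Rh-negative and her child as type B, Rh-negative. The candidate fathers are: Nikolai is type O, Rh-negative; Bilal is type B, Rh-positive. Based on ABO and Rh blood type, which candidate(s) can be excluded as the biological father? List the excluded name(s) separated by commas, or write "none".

none

A candidate is excluded only if no genotype consistent with his phenotype could produce a type B, Rh-negative child with a type AB, Rh-negative mother.
Every candidate has at least one consistent genotype combination, so none can be excluded.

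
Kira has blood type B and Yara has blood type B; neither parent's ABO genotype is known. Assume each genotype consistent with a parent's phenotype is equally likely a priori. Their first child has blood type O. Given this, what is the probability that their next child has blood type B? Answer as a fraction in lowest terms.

3/4

Possible genotypes: Kira ∈ {BB, BO}; Yara ∈ {BB, BO}.
Weight each parental genotype pair by prior × P(type-O child):
  BO × BO: posterior weight 1; P(next child type B) = 3/4.
Weighted sum = 3/4.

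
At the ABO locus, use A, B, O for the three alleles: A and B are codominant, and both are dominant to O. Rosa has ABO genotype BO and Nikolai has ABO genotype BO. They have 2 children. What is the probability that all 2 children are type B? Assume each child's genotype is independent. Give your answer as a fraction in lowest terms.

9/16

ABO cross BO × BO → 1/4 O, 3/4 B.
So P(type B) = 3/4 per child.
All 2 independent: (3/4)^2 = 9/16.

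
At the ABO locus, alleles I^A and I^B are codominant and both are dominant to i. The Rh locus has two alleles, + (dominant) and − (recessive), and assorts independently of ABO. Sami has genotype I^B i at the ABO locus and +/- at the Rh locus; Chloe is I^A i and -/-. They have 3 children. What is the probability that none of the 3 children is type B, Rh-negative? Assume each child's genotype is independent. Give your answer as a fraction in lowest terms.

343/512

ABO cross I^B i × I^A i → 1/4 O, 1/4 A, 1/4 B, 1/4 AB.
Rh cross +/- × -/- → 1/2 Rh+, 1/2 Rh-; so P(type B, Rh-negative) = 1/4 × 1/2 = 1/8 per child.
P(not type B, Rh-negative) = 7/8 for one child; (7/8)^3 = 343/512.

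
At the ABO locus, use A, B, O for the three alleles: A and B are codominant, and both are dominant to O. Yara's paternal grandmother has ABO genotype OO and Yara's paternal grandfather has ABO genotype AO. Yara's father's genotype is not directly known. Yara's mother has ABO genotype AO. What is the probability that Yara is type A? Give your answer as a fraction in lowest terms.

5/8

Yara's father's ABO genotype from OO × AO: 1/2 AO, 1/2 OO.
Crossing each possibility with the mother AO and summing P(type A): 1/2·3/4 + 1/2·1/2 = 5/8.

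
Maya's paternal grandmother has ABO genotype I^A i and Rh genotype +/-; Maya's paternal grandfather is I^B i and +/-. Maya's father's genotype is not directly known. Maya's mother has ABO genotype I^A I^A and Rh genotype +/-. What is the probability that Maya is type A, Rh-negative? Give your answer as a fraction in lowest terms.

Maya's father's ABO genotype from I^A i × I^B i: 1/4 I^A I^B, 1/4 I^A i, 1/4 I^B i, 1/4 i i.
Crossing each possibility with the mother I^A I^A and summing P(type A): 1/4·1/2 + 1/4·1 + 1/4·1/2 + 1/4·1 = 3/4.
Similarly for Rh via the father's Rh distribution: P(Rh-) = 1/4.
Independent loci: 3/4 × 1/4 = 3/16.

3/16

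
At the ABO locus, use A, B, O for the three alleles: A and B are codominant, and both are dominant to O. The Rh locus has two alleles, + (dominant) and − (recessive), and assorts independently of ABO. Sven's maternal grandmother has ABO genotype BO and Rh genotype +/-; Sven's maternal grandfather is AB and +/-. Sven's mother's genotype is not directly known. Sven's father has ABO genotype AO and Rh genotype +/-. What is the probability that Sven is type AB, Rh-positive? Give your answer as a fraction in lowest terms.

3/16

Sven's mother's ABO genotype from BO × AB: 1/4 AB, 1/4 AO, 1/4 BB, 1/4 BO.
Crossing each possibility with the father AO and summing P(type AB): 1/4·1/4 + 1/4·0 + 1/4·1/2 + 1/4·1/4 = 1/4.
Similarly for Rh via the mother's Rh distribution: P(Rh+) = 3/4.
Independent loci: 1/4 × 3/4 = 3/16.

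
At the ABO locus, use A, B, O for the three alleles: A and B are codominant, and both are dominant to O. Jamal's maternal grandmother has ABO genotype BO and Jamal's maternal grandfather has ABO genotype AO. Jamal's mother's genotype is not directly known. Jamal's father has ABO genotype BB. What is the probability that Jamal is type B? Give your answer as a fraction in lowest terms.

3/4

Jamal's mother's ABO genotype from BO × AO: 1/4 AB, 1/4 AO, 1/4 BO, 1/4 OO.
Crossing each possibility with the father BB and summing P(type B): 1/4·1/2 + 1/4·1/2 + 1/4·1 + 1/4·1 = 3/4.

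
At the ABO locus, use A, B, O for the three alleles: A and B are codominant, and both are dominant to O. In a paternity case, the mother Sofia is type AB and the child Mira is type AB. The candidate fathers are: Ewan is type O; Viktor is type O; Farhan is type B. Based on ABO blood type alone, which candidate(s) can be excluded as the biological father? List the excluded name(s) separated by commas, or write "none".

A candidate is excluded only if no genotype consistent with his phenotype could produce a type AB child with a type AB mother.
Ewan (type O): no genotype consistent with that phenotype can produce a type-AB child with a type-AB mother.
Viktor (type O): no genotype consistent with that phenotype can produce a type-AB child with a type-AB mother.

Ewan, Viktor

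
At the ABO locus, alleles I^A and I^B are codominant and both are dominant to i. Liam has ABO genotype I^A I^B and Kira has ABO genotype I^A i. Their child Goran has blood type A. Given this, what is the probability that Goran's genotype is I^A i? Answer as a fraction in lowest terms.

1/2

Cross I^A I^B × I^A i → 1/4 I^A I^A, 1/4 I^A I^B, 1/4 I^A i, 1/4 I^B i.
Type-A genotypes among offspring: I^A I^A (1/4), I^A i (1/4); total 1/2.
P(I^A i | type A) = (1/4) / (1/2) = 1/2.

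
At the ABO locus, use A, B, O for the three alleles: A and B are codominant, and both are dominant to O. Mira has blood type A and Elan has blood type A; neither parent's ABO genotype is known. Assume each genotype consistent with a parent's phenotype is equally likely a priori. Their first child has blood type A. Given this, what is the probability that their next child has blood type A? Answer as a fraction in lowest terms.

19/20

Possible genotypes: Mira ∈ {AA, AO}; Elan ∈ {AA, AO}.
Weight each parental genotype pair by prior × P(type-A child):
  AA × AA: posterior weight 4/15; P(next child type A) = 1.
  AA × AO: posterior weight 4/15; P(next child type A) = 1.
  AO × AA: posterior weight 4/15; P(next child type A) = 1.
  AO × AO: posterior weight 1/5; P(next child type A) = 3/4.
Weighted sum = 19/20.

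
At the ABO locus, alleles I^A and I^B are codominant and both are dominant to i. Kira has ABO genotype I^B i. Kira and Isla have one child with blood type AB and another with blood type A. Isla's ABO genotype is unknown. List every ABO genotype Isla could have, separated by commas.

For each candidate genotype of Isla, check whether crossing it with I^B i can produce every observed child phenotype.
  I^A I^A → possible child types {A, AB} ✓
  I^A I^B → possible child types {A, B, AB} ✓
  I^A i → possible child types {O, A, B, AB} ✓
  I^B I^B → possible child types {B} ✗
  I^B i → possible child types {O, B} ✗
  i i → possible child types {O, B} ✗

I^A I^A, I^A I^B, I^A i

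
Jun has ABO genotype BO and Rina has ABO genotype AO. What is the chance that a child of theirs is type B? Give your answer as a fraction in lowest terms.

1/4

ABO cross BO × AO → offspring phenotypes: 1/4 O, 1/4 A, 1/4 B, 1/4 AB.
So P(type B) = 1/4.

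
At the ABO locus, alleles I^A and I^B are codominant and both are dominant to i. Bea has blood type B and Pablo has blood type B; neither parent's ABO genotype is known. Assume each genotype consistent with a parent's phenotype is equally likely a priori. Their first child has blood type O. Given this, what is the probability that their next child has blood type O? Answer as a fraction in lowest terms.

Possible genotypes: Bea ∈ {I^B I^B, I^B i}; Pablo ∈ {I^B I^B, I^B i}.
Weight each parental genotype pair by prior × P(type-O child):
  I^B i × I^B i: posterior weight 1; P(next child type O) = 1/4.
Weighted sum = 1/4.

1/4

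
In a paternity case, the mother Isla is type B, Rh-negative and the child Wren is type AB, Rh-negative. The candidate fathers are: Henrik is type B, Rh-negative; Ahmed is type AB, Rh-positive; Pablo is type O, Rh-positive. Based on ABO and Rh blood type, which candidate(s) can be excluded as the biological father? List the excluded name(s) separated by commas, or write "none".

A candidate is excluded only if no genotype consistent with his phenotype could produce a type AB, Rh-negative child with a type B, Rh-negative mother.
Henrik (type B, Rh-): no genotype consistent with that phenotype can produce a type-AB Rh- child with a type-B mother.
Pablo (type O, Rh+): no genotype consistent with that phenotype can produce a type-AB Rh- child with a type-B mother.

Henrik, Pablo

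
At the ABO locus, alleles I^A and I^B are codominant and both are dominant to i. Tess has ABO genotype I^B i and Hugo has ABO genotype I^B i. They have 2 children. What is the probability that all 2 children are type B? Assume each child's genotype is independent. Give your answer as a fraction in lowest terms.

9/16

ABO cross I^B i × I^B i → 1/4 O, 3/4 B.
So P(type B) = 3/4 per child.
All 2 independent: (3/4)^2 = 9/16.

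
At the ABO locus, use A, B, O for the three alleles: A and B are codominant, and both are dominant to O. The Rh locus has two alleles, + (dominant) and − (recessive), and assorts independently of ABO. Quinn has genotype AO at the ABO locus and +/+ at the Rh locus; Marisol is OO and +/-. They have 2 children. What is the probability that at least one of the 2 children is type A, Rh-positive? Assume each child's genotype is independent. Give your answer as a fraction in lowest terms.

ABO cross AO × OO → 1/2 O, 1/2 A.
Rh cross +/+ × +/- → 1 Rh+; so P(type A, Rh-positive) = 1/2 × 1 = 1/2 per child.
P(none) = (1/2)^2 = 1/4; P(at least one) = 1 − 1/4 = 3/4.

3/4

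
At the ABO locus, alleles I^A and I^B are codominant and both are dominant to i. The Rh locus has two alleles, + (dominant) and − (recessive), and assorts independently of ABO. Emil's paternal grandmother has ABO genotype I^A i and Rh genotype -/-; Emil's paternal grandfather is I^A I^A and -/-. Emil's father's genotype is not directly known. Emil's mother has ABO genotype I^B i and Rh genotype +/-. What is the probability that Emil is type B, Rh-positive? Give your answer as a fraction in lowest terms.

Emil's father's ABO genotype from I^A i × I^A I^A: 1/2 I^A I^A, 1/2 I^A i.
Crossing each possibility with the mother I^B i and summing P(type B): 1/2·0 + 1/2·1/4 = 1/8.
Similarly for Rh via the father's Rh distribution: P(Rh+) = 1/2.
Independent loci: 1/8 × 1/2 = 1/16.

1/16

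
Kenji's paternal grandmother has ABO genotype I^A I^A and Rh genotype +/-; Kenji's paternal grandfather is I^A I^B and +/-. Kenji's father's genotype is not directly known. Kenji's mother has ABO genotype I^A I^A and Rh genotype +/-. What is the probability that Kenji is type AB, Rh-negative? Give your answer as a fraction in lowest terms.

Kenji's father's ABO genotype from I^A I^A × I^A I^B: 1/2 I^A I^A, 1/2 I^A I^B.
Crossing each possibility with the mother I^A I^A and summing P(type AB): 1/2·0 + 1/2·1/2 = 1/4.
Similarly for Rh via the father's Rh distribution: P(Rh-) = 1/4.
Independent loci: 1/4 × 1/4 = 1/16.

1/16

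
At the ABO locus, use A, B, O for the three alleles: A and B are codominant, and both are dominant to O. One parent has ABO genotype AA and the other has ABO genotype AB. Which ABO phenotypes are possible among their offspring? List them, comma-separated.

A, AB

Gametes from AA × AB give offspring ABO genotypes AA, AB, i.e. phenotypes A, AB.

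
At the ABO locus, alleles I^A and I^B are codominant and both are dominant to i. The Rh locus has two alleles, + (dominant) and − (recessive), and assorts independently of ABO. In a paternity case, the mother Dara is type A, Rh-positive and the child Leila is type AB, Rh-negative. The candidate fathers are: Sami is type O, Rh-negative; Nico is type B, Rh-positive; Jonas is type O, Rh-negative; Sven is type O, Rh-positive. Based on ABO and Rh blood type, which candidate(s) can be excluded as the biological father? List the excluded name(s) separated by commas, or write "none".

A candidate is excluded only if no genotype consistent with his phenotype could produce a type AB, Rh-negative child with a type A, Rh-positive mother.
Sami (type O, Rh-): no genotype consistent with that phenotype can produce a type-AB Rh- child with a type-A mother.
Jonas (type O, Rh-): no genotype consistent with that phenotype can produce a type-AB Rh- child with a type-A mother.
Sven (type O, Rh+): no genotype consistent with that phenotype can produce a type-AB Rh- child with a type-A mother.

Sami, Jonas, Sven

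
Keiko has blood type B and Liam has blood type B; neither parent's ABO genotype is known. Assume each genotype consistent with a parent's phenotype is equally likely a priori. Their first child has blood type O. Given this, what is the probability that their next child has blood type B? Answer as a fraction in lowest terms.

Possible genotypes: Keiko ∈ {BB, BO}; Liam ∈ {BB, BO}.
Weight each parental genotype pair by prior × P(type-O child):
  BO × BO: posterior weight 1; P(next child type B) = 3/4.
Weighted sum = 3/4.

3/4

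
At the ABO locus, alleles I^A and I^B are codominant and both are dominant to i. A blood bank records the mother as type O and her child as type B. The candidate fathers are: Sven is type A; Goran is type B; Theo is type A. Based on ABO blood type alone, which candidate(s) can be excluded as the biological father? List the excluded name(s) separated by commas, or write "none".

Sven, Theo

A candidate is excluded only if no genotype consistent with his phenotype could produce a type B child with a type O mother.
Sven (type A): no genotype consistent with that phenotype can produce a type-B child with a type-O mother.
Theo (type A): no genotype consistent with that phenotype can produce a type-B child with a type-O mother.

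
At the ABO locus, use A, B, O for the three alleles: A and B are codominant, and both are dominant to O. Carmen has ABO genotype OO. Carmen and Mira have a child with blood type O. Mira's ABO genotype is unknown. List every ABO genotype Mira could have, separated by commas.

For each candidate genotype of Mira, check whether crossing it with OO can produce every observed child phenotype.
  AA → possible child types {A} ✗
  AB → possible child types {A, B} ✗
  AO → possible child types {O, A} ✓
  BB → possible child types {B} ✗
  BO → possible child types {O, B} ✓
  OO → possible child types {O} ✓

AO, BO, OO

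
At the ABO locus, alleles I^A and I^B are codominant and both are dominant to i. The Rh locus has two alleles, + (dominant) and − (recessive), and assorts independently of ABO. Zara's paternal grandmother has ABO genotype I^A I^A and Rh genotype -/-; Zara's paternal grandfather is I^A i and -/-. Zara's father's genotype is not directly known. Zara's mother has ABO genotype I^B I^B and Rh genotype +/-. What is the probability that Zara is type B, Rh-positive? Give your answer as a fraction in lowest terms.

Zara's father's ABO genotype from I^A I^A × I^A i: 1/2 I^A I^A, 1/2 I^A i.
Crossing each possibility with the mother I^B I^B and summing P(type B): 1/2·0 + 1/2·1/2 = 1/4.
Similarly for Rh via the father's Rh distribution: P(Rh+) = 1/2.
Independent loci: 1/4 × 1/2 = 1/8.

1/8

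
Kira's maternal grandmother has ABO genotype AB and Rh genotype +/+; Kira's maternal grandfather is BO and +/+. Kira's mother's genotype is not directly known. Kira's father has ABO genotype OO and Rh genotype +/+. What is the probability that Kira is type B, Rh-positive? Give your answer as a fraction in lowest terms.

1/2

Kira's mother's ABO genotype from AB × BO: 1/4 AB, 1/4 AO, 1/4 BB, 1/4 BO.
Crossing each possibility with the father OO and summing P(type B): 1/4·1/2 + 1/4·0 + 1/4·1 + 1/4·1/2 = 1/2.
Similarly for Rh via the mother's Rh distribution: P(Rh+) = 1.
Independent loci: 1/2 × 1 = 1/2.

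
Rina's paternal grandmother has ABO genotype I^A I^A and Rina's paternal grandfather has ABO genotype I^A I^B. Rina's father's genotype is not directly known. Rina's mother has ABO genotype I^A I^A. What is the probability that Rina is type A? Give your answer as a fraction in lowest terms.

3/4

Rina's father's ABO genotype from I^A I^A × I^A I^B: 1/2 I^A I^A, 1/2 I^A I^B.
Crossing each possibility with the mother I^A I^A and summing P(type A): 1/2·1 + 1/2·1/2 = 3/4.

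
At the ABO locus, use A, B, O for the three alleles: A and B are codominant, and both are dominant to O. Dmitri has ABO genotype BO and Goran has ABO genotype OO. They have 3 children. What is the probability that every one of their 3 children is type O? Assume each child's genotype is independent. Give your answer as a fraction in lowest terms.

ABO cross BO × OO → 1/2 O, 1/2 B.
So P(type O) = 1/2 per child.
All 3 independent: (1/2)^3 = 1/8.

1/8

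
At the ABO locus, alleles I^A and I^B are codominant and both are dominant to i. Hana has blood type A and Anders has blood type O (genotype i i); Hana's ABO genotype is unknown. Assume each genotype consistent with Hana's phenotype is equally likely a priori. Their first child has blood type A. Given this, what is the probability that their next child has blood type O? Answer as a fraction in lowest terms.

1/6

Possible genotypes: Hana ∈ {I^A I^A, I^A i}; Anders ∈ {i i}.
Weight each parental genotype pair by prior × P(type-A child):
  I^A I^A × i i: posterior weight 2/3; P(next child type O) = 0.
  I^A i × i i: posterior weight 1/3; P(next child type O) = 1/2.
Weighted sum = 1/6.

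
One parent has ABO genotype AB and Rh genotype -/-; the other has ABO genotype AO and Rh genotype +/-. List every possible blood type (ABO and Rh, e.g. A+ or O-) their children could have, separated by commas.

A+, A-, B+, B-, AB+, AB-

Gametes from AB × AO give offspring ABO genotypes AA, AB, AO, BO, i.e. phenotypes A, B, AB.
Rh cross -/- × +/- → phenotypes Rh+, Rh-.
Combining independently: A+, A-, B+, B-, AB+, AB-.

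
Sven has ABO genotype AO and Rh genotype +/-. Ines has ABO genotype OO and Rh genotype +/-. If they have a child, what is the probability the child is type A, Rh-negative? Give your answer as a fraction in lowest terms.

1/8

ABO cross AO × OO → offspring phenotypes: 1/2 O, 1/2 A.
Rh cross +/- × +/- → 3/4 Rh+, 1/4 Rh-.
Independent loci: P(type A, Rh-negative) = 1/2 × 1/4 = 1/8.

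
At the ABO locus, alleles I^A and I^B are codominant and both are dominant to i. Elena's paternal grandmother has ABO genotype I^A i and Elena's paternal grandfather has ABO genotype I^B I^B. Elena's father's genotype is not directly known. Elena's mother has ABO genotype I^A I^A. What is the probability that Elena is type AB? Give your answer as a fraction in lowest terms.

1/2

Elena's father's ABO genotype from I^A i × I^B I^B: 1/2 I^A I^B, 1/2 I^B i.
Crossing each possibility with the mother I^A I^A and summing P(type AB): 1/2·1/2 + 1/2·1/2 = 1/2.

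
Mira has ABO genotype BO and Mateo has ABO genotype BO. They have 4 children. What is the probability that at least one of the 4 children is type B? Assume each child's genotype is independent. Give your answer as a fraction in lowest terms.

ABO cross BO × BO → 1/4 O, 3/4 B.
So P(type B) = 3/4 per child.
P(none) = (1/4)^4 = 1/256; P(at least one) = 1 − 1/256 = 255/256.

255/256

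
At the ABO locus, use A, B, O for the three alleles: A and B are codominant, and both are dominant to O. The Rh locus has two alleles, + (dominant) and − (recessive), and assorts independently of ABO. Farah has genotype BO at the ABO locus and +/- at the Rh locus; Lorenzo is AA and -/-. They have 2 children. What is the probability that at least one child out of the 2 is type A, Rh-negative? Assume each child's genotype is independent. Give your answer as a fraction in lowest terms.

7/16

ABO cross BO × AA → 1/2 A, 1/2 AB.
Rh cross +/- × -/- → 1/2 Rh+, 1/2 Rh-; so P(type A, Rh-negative) = 1/2 × 1/2 = 1/4 per child.
P(none) = (3/4)^2 = 9/16; P(at least one) = 1 − 9/16 = 7/16.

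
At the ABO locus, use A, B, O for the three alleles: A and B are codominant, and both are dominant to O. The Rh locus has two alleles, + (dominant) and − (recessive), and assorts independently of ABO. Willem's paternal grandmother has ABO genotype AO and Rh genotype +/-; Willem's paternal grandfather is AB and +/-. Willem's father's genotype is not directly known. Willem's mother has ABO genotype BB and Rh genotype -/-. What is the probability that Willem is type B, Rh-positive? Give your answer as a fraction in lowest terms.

Willem's father's ABO genotype from AO × AB: 1/4 AA, 1/4 AB, 1/4 AO, 1/4 BO.
Crossing each possibility with the mother BB and summing P(type B): 1/4·0 + 1/4·1/2 + 1/4·1/2 + 1/4·1 = 1/2.
Similarly for Rh via the father's Rh distribution: P(Rh+) = 1/2.
Independent loci: 1/2 × 1/2 = 1/4.

1/4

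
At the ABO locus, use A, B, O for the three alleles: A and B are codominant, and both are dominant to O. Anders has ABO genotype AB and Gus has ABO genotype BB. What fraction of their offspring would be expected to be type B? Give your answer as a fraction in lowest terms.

1/2

ABO cross AB × BB → offspring phenotypes: 1/2 B, 1/2 AB.
So P(type B) = 1/2.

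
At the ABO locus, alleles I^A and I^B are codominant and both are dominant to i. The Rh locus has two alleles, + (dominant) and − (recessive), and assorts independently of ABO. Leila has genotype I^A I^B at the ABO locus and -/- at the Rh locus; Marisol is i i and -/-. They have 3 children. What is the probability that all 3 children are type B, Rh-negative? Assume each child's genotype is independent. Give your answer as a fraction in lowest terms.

1/8

ABO cross I^A I^B × i i → 1/2 A, 1/2 B.
Rh cross -/- × -/- → 1 Rh-; so P(type B, Rh-negative) = 1/2 × 1 = 1/2 per child.
All 3 independent: (1/2)^3 = 1/8.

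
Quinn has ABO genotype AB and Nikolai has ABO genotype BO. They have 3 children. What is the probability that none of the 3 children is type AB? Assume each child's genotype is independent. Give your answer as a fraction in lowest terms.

27/64

ABO cross AB × BO → 1/4 A, 1/2 B, 1/4 AB.
So P(type AB) = 1/4 per child.
P(not type AB) = 3/4 for one child; (3/4)^3 = 27/64.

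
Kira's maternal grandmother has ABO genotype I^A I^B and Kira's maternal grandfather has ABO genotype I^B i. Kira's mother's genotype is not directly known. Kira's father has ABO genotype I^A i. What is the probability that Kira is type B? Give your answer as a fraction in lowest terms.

1/4

Kira's mother's ABO genotype from I^A I^B × I^B i: 1/4 I^A I^B, 1/4 I^A i, 1/4 I^B I^B, 1/4 I^B i.
Crossing each possibility with the father I^A i and summing P(type B): 1/4·1/4 + 1/4·0 + 1/4·1/2 + 1/4·1/4 = 1/4.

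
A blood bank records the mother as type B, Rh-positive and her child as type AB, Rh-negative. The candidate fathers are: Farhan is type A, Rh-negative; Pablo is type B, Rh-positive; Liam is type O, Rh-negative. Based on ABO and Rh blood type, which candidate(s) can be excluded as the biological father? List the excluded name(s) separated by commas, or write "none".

A candidate is excluded only if no genotype consistent with his phenotype could produce a type AB, Rh-negative child with a type B, Rh-positive mother.
Pablo (type B, Rh+): no genotype consistent with that phenotype can produce a type-AB Rh- child with a type-B mother.
Liam (type O, Rh-): no genotype consistent with that phenotype can produce a type-AB Rh- child with a type-B mother.

Pablo, Liam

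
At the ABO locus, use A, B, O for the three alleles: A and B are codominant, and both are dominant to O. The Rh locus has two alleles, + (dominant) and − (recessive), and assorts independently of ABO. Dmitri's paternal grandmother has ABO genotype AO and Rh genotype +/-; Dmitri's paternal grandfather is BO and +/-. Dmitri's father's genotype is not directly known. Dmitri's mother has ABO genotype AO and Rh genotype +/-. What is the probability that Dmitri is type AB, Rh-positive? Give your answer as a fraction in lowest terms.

Dmitri's father's ABO genotype from AO × BO: 1/4 AB, 1/4 AO, 1/4 BO, 1/4 OO.
Crossing each possibility with the mother AO and summing P(type AB): 1/4·1/4 + 1/4·0 + 1/4·1/4 + 1/4·0 = 1/8.
Similarly for Rh via the father's Rh distribution: P(Rh+) = 3/4.
Independent loci: 1/8 × 3/4 = 3/32.

3/32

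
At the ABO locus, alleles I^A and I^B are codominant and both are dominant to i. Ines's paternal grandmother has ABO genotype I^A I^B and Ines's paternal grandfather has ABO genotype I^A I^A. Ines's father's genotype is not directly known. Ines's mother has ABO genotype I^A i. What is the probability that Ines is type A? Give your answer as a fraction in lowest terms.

Ines's father's ABO genotype from I^A I^B × I^A I^A: 1/2 I^A I^A, 1/2 I^A I^B.
Crossing each possibility with the mother I^A i and summing P(type A): 1/2·1 + 1/2·1/2 = 3/4.

3/4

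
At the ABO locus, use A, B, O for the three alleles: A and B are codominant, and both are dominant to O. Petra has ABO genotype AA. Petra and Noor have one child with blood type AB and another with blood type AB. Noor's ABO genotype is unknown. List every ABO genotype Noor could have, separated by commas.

For each candidate genotype of Noor, check whether crossing it with AA can produce every observed child phenotype.
  AA → possible child types {A} ✗
  AB → possible child types {A, AB} ✓
  AO → possible child types {A} ✗
  BB → possible child types {AB} ✓
  BO → possible child types {A, AB} ✓
  OO → possible child types {A} ✗

AB, BB, BO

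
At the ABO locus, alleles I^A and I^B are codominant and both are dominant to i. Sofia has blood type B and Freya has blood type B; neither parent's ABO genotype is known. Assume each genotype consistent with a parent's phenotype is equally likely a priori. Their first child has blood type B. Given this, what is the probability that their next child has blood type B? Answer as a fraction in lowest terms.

19/20

Possible genotypes: Sofia ∈ {I^B I^B, I^B i}; Freya ∈ {I^B I^B, I^B i}.
Weight each parental genotype pair by prior × P(type-B child):
  I^B I^B × I^B I^B: posterior weight 4/15; P(next child type B) = 1.
  I^B I^B × I^B i: posterior weight 4/15; P(next child type B) = 1.
  I^B i × I^B I^B: posterior weight 4/15; P(next child type B) = 1.
  I^B i × I^B i: posterior weight 1/5; P(next child type B) = 3/4.
Weighted sum = 19/20.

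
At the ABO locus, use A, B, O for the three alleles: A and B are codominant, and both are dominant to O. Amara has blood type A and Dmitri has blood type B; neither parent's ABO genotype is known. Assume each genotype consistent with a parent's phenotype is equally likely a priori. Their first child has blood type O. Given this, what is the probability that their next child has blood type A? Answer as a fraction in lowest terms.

1/4

Possible genotypes: Amara ∈ {AA, AO}; Dmitri ∈ {BB, BO}.
Weight each parental genotype pair by prior × P(type-O child):
  AO × BO: posterior weight 1; P(next child type A) = 1/4.
Weighted sum = 1/4.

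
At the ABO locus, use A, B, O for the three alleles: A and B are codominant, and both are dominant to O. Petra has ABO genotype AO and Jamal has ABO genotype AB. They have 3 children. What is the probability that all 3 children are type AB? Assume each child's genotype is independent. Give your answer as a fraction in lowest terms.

1/64

ABO cross AO × AB → 1/2 A, 1/4 B, 1/4 AB.
So P(type AB) = 1/4 per child.
All 3 independent: (1/4)^3 = 1/64.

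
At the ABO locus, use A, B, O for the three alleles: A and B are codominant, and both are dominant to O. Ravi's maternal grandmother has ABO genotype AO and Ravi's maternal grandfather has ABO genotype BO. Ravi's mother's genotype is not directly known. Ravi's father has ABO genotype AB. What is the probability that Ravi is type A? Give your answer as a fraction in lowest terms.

Ravi's mother's ABO genotype from AO × BO: 1/4 AB, 1/4 AO, 1/4 BO, 1/4 OO.
Crossing each possibility with the father AB and summing P(type A): 1/4·1/4 + 1/4·1/2 + 1/4·1/4 + 1/4·1/2 = 3/8.

3/8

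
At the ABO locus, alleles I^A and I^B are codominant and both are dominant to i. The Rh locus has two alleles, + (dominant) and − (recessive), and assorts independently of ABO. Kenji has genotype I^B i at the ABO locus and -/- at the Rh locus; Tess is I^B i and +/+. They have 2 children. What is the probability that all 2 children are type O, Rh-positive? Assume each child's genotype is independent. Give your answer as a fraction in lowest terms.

1/16

ABO cross I^B i × I^B i → 1/4 O, 3/4 B.
Rh cross -/- × +/+ → 1 Rh+; so P(type O, Rh-positive) = 1/4 × 1 = 1/4 per child.
All 2 independent: (1/4)^2 = 1/16.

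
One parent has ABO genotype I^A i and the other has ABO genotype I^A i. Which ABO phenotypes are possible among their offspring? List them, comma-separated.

O, A

Gametes from I^A i × I^A i give offspring ABO genotypes I^A I^A, I^A i, i i, i.e. phenotypes O, A.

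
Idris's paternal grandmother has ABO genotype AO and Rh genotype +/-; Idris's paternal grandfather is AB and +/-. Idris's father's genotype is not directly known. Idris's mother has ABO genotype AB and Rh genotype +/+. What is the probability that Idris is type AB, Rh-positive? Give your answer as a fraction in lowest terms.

3/8

Idris's father's ABO genotype from AO × AB: 1/4 AA, 1/4 AB, 1/4 AO, 1/4 BO.
Crossing each possibility with the mother AB and summing P(type AB): 1/4·1/2 + 1/4·1/2 + 1/4·1/4 + 1/4·1/4 = 3/8.
Similarly for Rh via the father's Rh distribution: P(Rh+) = 1.
Independent loci: 3/8 × 1 = 3/8.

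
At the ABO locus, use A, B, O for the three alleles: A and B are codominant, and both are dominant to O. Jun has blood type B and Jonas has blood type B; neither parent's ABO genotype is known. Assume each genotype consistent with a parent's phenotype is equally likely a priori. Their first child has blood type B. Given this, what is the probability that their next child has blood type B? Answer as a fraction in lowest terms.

19/20

Possible genotypes: Jun ∈ {BB, BO}; Jonas ∈ {BB, BO}.
Weight each parental genotype pair by prior × P(type-B child):
  BB × BB: posterior weight 4/15; P(next child type B) = 1.
  BB × BO: posterior weight 4/15; P(next child type B) = 1.
  BO × BB: posterior weight 4/15; P(next child type B) = 1.
  BO × BO: posterior weight 1/5; P(next child type B) = 3/4.
Weighted sum = 19/20.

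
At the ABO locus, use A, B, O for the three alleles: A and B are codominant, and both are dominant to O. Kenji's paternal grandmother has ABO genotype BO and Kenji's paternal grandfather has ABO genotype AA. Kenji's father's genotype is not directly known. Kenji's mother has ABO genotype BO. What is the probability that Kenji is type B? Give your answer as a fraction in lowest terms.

3/8

Kenji's father's ABO genotype from BO × AA: 1/2 AB, 1/2 AO.
Crossing each possibility with the mother BO and summing P(type B): 1/2·1/2 + 1/2·1/4 = 3/8.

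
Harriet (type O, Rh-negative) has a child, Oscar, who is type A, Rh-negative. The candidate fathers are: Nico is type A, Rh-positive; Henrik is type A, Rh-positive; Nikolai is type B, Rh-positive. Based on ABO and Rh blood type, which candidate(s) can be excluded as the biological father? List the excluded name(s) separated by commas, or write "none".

A candidate is excluded only if no genotype consistent with his phenotype could produce a type A, Rh-negative child with a type O, Rh-negative mother.
Nikolai (type B, Rh+): no genotype consistent with that phenotype can produce a type-A Rh- child with a type-O mother.

Nikolai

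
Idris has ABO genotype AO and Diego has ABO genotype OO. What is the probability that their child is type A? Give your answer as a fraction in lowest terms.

ABO cross AO × OO → offspring phenotypes: 1/2 O, 1/2 A.
So P(type A) = 1/2.

1/2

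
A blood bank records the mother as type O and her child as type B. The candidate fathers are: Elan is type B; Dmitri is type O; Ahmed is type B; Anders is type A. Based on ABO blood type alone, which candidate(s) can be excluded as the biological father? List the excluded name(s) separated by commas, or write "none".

A candidate is excluded only if no genotype consistent with his phenotype could produce a type B child with a type O mother.
Dmitri (type O): no genotype consistent with that phenotype can produce a type-B child with a type-O mother.
Anders (type A): no genotype consistent with that phenotype can produce a type-B child with a type-O mother.

Dmitri, Anders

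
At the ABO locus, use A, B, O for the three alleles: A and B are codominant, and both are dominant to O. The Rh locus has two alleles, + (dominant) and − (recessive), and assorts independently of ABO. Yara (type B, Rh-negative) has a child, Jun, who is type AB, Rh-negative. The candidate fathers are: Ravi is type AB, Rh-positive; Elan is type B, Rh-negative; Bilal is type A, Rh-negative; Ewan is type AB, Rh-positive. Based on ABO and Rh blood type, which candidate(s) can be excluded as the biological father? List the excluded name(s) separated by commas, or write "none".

A candidate is excluded only if no genotype consistent with his phenotype could produce a type AB, Rh-negative child with a type B, Rh-negative mother.
Elan (type B, Rh-): no genotype consistent with that phenotype can produce a type-AB Rh- child with a type-B mother.

Elan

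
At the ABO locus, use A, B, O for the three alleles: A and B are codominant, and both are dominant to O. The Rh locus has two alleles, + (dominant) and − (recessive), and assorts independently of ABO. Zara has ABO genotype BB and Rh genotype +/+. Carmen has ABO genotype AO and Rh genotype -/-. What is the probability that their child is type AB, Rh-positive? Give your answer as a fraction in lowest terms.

1/2

ABO cross BB × AO → offspring phenotypes: 1/2 B, 1/2 AB.
Rh cross +/+ × -/- → 1 Rh+.
Independent loci: P(type AB, Rh-positive) = 1/2 × 1 = 1/2.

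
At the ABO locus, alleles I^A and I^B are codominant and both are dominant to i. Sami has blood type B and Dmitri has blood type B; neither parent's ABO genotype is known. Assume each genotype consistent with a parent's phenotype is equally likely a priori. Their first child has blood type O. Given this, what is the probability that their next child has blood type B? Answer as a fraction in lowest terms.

Possible genotypes: Sami ∈ {I^B I^B, I^B i}; Dmitri ∈ {I^B I^B, I^B i}.
Weight each parental genotype pair by prior × P(type-O child):
  I^B i × I^B i: posterior weight 1; P(next child type B) = 3/4.
Weighted sum = 3/4.

3/4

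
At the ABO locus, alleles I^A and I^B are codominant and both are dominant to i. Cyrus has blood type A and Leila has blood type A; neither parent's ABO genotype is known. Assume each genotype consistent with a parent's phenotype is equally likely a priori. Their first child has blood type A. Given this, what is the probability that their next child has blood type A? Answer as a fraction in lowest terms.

Possible genotypes: Cyrus ∈ {I^A I^A, I^A i}; Leila ∈ {I^A I^A, I^A i}.
Weight each parental genotype pair by prior × P(type-A child):
  I^A I^A × I^A I^A: posterior weight 4/15; P(next child type A) = 1.
  I^A I^A × I^A i: posterior weight 4/15; P(next child type A) = 1.
  I^A i × I^A I^A: posterior weight 4/15; P(next child type A) = 1.
  I^A i × I^A i: posterior weight 1/5; P(next child type A) = 3/4.
Weighted sum = 19/20.

19/20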